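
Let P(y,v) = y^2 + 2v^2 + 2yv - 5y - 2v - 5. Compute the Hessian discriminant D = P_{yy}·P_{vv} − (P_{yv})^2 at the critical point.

4

∂P/∂y = 2y + 2v - 5 = 0 and ∂P/∂v = 2y + 4v - 2 = 0, so (y, v) = (4, -3/2).
The Hessian has P_{yy} = 2, P_{vv} = 4, P_{yv} = 2, giving D = 4 > 0 with P_{yy} > 0, so the point is a local minimum.
D = (2)·(4) − (2)^2 = 4.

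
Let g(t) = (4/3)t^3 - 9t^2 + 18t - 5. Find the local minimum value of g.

g'(t) = 4t^2 - 18t + 18 = 0 at t = 3/2, 3.
Second-derivative test with g''(t) = 8t - 18: g''(3/2) = -6 < 0 ⇒ local maximum; g''(3) = 6 > 0 ⇒ local minimum.
Thus g has its local minimum at t = 3, with value 4.

4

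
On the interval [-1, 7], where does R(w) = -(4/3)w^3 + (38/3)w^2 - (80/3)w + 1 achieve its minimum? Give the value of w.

7

R'(w) = -4w^2 + (76/3)w - 80/3, which vanishes at w = 4/3 and w = 5.
Candidates: R(-1) = 125/3, R(4/3) = -1231/81, R(5) = 53/3, R(7) = -67/3.
Hence the absolute minimum is -67/3 at w = 7.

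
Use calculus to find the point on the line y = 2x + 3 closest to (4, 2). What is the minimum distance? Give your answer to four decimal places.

4.0249

Minimize D(x)^2 = (x - 4)^2 + (2x + 1)^2.
d/dx[D^2] = 2(x - 4) + 2·2·(2x + 1) = 0 ⇒ x = 2/5.
Then y = 19/5 and the distance is √(81/5) ≈ 4.0249.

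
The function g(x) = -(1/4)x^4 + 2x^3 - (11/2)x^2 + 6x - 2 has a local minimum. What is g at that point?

0

g'(x) = -x^3 + 6x^2 - 11x + 6 = 0 at x = 1, 2, 3.
g''(x) = -3x^2 + 12x - 11. g''(1) = -2 < 0 ⇒ local maximum; g''(2) = 1 > 0 ⇒ local minimum; g''(3) = -2 < 0 ⇒ local maximum.
So the local minimum value is g(2) = 0.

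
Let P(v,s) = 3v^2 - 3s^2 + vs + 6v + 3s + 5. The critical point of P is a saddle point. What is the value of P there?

86/37

∂P/∂v = 6v + s + 6 = 0 and ∂P/∂s = v - 6s + 3 = 0, so (v, s) = (-39/37, 12/37).
The Hessian has P_{vv} = 6, P_{ss} = -6, P_{vs} = 1, giving D = -37 < 0, so the point is a saddle point.
P(-39/37, 12/37) = 86/37.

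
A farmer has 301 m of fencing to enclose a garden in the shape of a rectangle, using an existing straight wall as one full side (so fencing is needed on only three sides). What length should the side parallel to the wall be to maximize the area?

301/2

Let the sides perpendicular to the wall have length x and the parallel side y, so 2x + y = 301 and the area is A = xy = x(301 − 2x).
A'(x) = 301 − 4x = 0 gives x = 301/4, and A''(x) = −4 < 0 confirms a maximum.
Then y = 301 − 2·301/4 = 301/2 and A = 90601/8.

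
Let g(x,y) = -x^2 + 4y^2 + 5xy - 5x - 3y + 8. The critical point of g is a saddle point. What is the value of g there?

344/41

∂g/∂x = -2x + 5y - 5 = 0 and ∂g/∂y = 5x + 8y - 3 = 0, so (x, y) = (-25/41, 31/41).
The Hessian has g_{xx} = -2, g_{yy} = 8, g_{xy} = 5, giving D = -41 < 0, so the point is a saddle point.
g(-25/41, 31/41) = 344/41.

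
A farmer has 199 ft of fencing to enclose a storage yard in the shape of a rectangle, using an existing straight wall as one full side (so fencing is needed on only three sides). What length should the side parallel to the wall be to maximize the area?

199/2

Let the sides perpendicular to the wall have length x and the parallel side y, so 2x + y = 199 and the area is A = xy = x(199 − 2x).
A'(x) = 199 − 4x = 0 gives x = 199/4, and A''(x) = −4 < 0 confirms a maximum.
Then y = 199 − 2·199/4 = 199/2 and A = 39601/8.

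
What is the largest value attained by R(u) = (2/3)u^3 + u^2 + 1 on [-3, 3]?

28

Differentiating, R'(u) = 2u^2 + 2u; which vanishes at u = -1 and u = 0.
Evaluating at the critical points and endpoints: R(-3) = -8,  R(-1) = 4/3,  R(0) = 1,  R(3) = 28.
The maximum over the interval is 28, attained at u = 3.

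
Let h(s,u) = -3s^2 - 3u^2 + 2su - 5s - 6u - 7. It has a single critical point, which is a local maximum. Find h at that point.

19/32

∂h/∂s = -6s + 2u - 5 = 0 and ∂h/∂u = 2s - 6u - 6 = 0, so (s, u) = (-21/16, -23/16).
The Hessian has h_{ss} = -6, h_{uu} = -6, h_{su} = 2, giving D = 32 > 0 with h_{ss} < 0, so the point is a local maximum.
h(-21/16, -23/16) = 19/32.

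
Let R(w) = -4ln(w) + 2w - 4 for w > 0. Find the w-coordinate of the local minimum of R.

2

R'(w) = -4/w + 2 = 0 gives w = 2.
R''(w) = 4/w², which is positive for w > 0, so this is a local minimum.
R(2) = -4·ln(2) + 4 - 4 ≈ -2.7726.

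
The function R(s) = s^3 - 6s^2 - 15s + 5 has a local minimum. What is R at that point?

-95

R'(s) = 3s^2 - 12s - 15. Setting R'(s) = 0 gives s ∈ {-1, 5}.
Since R''(s) = 6s - 12, we get R''(-1) = -18 < 0 ⇒ local maximum; R''(5) = 18 > 0 ⇒ local minimum.
Thus R has its local minimum at s = 5, with value -95.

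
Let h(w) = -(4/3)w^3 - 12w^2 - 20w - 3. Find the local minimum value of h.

-109/3

h'(w) = -4w^2 - 24w - 20. Setting h'(w) = 0 gives w ∈ {-5, -1}.
h''(w) = -8w - 24. h''(-5) = 16 > 0 ⇒ local minimum; h''(-1) = -16 < 0 ⇒ local maximum.
The local minimum is h(-5) = -109/3.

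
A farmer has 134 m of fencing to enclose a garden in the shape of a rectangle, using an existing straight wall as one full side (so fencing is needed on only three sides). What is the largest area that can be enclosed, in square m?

4489/2

Let the sides perpendicular to the wall have length x and the parallel side y, so 2x + y = 134 and the area is A = xy = x(134 − 2x).
A'(x) = 134 − 4x = 0 gives x = 67/2, and A''(x) = −4 < 0 confirms a maximum.
Then y = 134 − 2·67/2 = 67 and A = 4489/2.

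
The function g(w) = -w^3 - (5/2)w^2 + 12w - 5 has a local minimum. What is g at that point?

g'(w) = -3w^2 - 5w + 12. Setting g'(w) = 0 gives w ∈ {-3, 4/3}.
Second-derivative test with g''(w) = -6w - 5: g''(-3) = 13 > 0 ⇒ local minimum; g''(4/3) = -13 < 0 ⇒ local maximum.
So the local minimum value is g(-3) = -73/2.

-73/2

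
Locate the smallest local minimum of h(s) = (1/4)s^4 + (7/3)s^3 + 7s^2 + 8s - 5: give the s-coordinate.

-4

Critical points: h'(s) = s^3 + 7s^2 + 14s + 8 vanishes at s = -4, -2, -1.
Since h''(s) = 3s^2 + 14s + 14, we get h''(-4) = 6 > 0 ⇒ local minimum; h''(-2) = -2 < 0 ⇒ local maximum; h''(-1) = 3 > 0 ⇒ local minimum.
The smallest local minimum is h(-4) = -31/3.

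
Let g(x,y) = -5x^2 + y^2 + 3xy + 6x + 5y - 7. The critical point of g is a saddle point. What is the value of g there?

-382/29

∂g/∂x = -10x + 3y + 6 = 0 and ∂g/∂y = 3x + 2y + 5 = 0, so (x, y) = (-3/29, -68/29).
The Hessian has g_{xx} = -10, g_{yy} = 2, g_{xy} = 3, giving D = -29 < 0, so the point is a saddle point.
g(-3/29, -68/29) = -382/29.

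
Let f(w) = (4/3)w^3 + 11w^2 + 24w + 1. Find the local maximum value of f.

f'(w) = 4w^2 + 22w + 24 = 0 at w = -4, -3/2.
f''(w) = 8w + 22. f''(-4) = -10 < 0 ⇒ local maximum; f''(-3/2) = 10 > 0 ⇒ local minimum.
So the local maximum value is f(-4) = -13/3.

-13/3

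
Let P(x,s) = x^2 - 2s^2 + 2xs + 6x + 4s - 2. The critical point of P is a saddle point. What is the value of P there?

-32/3

∂P/∂x = 2x + 2s + 6 = 0 and ∂P/∂s = 2x - 4s + 4 = 0, so (x, s) = (-8/3, -1/3).
The Hessian has P_{xx} = 2, P_{ss} = -4, P_{xs} = 2, giving D = -12 < 0, so the point is a saddle point.
P(-8/3, -1/3) = -32/3.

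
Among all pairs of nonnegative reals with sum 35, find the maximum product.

With x + y = 35, the product is P(x) = x(35 − x).
P'(x) = 35 − 2x = 0 gives x = 35/2; P'' = −2 < 0, so this is the maximum.
P = 35/2·35/2 = 1225/4.

1225/4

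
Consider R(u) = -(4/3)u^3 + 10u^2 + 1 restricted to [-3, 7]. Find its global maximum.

The derivative is -4u^2 + 20u, which vanishes at u = 0 and u = 5.
Compare values at every candidate in [-3, 7]: R(-3) = 127,  R(0) = 1,  R(5) = 253/3,  R(7) = 101/3.
Hence the absolute maximum is 127 at u = -3.

127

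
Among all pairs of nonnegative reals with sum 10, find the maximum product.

With x + y = 10, the product is P(x) = x(10 − x).
P'(x) = 10 − 2x = 0 gives x = 5; P'' = −2 < 0, so this is the maximum.
P = 5·5 = 25.

25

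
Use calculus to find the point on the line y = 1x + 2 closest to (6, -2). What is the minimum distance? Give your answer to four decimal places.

Minimize D(x)^2 = (x - 6)^2 + (x + 4)^2.
d/dx[D^2] = 2(x - 6) + 2·1·(x + 4) = 0 ⇒ x = 1.
Then y = 3 and the distance is √(50) ≈ 7.0711.

7.0711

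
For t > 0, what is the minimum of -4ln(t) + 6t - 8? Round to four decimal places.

-2.3781

R'(t) = -4/t + 6 = 0 gives t = 2/3.
R''(t) = 4/t², which is positive for t > 0, so this is a local minimum.
R(2/3) = -4·ln(2/3) + 4 - 8 ≈ -2.3781.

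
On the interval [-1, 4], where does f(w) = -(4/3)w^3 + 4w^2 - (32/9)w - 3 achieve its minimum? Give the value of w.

4

The derivative is -4w^2 + 8w - 32/9, which vanishes at w = 2/3 and w = 4/3.
Candidates: f(-1) = 53/9, f(2/3) = -323/81, f(4/3) = -307/81, f(4) = -347/9.
Hence the absolute minimum is -347/9 at w = 4.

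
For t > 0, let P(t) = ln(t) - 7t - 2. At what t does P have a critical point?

1/7

P'(t) = 1/t − 7 = 0 gives t = 1/7.
P''(t) = -1/t², which is negative for t > 0, so this is a local maximum.
P(1/7) = 1·ln(1/7) - 1 - 2 ≈ -4.9459.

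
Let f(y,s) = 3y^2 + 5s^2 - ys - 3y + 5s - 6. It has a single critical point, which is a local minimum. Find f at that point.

∂f/∂y = 6y - s - 3 = 0 and ∂f/∂s = -y + 10s + 5 = 0, so (y, s) = (25/59, -27/59).
The Hessian has f_{yy} = 6, f_{ss} = 10, f_{ys} = -1, giving D = 59 > 0 with f_{yy} > 0, so the point is a local minimum.
f(25/59, -27/59) = -459/59.

-459/59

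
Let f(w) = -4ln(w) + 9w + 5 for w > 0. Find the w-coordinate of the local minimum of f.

f'(w) = -4/w + 9 = 0 gives w = 4/9.
f''(w) = 4/w², which is positive for w > 0, so this is a local minimum.
f(4/9) = -4·ln(4/9) + 4 + 5 ≈ 12.2437.

4/9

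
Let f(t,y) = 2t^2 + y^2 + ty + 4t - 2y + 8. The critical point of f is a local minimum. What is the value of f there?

∂f/∂t = 4t + y + 4 = 0 and ∂f/∂y = t + 2y - 2 = 0, so (t, y) = (-10/7, 12/7).
The Hessian has f_{tt} = 4, f_{yy} = 2, f_{ty} = 1, giving D = 7 > 0 with f_{tt} > 0, so the point is a local minimum.
f(-10/7, 12/7) = 24/7.

24/7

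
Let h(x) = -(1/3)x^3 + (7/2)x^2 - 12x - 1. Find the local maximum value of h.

-43/3

h'(x) = -x^2 + 7x - 12 = 0 at x = 3, 4.
Since h''(x) = -2x + 7, we get h''(3) = 1 > 0 ⇒ local minimum; h''(4) = -1 < 0 ⇒ local maximum.
Thus h has its local maximum at x = 4, with value -43/3.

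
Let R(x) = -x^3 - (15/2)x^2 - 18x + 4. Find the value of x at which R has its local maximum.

R'(x) = -3x^2 - 15x - 18 = 0 at x = -3, -2.
Since R''(x) = -6x - 15, we get R''(-3) = 3 > 0 ⇒ local minimum; R''(-2) = -3 < 0 ⇒ local maximum.
The local maximum is R(-2) = 18.

-2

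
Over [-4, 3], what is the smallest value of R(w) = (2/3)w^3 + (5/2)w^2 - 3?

-17/3

The derivative is 2w^2 + 5w, which vanishes at w = -5/2 and w = 0.
Evaluating at the critical points and endpoints: R(-4) = -17/3; R(-5/2) = 53/24; R(0) = -3; R(3) = 75/2.
Hence the absolute minimum is -17/3 at w = -4.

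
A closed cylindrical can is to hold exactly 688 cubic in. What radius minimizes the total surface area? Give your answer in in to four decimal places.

4.7841

With radius r and height h, πr²h = 688 so h = 688/(πr²), and S(r) = 2πr² + 2πrh = 2πr² + 2·688/r.
S'(r) = 4πr − 2·688/r² = 0 ⇒ r³ = 688/(2π), so r ≈ 4.7841 and h = 2r ≈ 9.5683.
S''(r) = 4π + 4·688/r³ > 0, so this is the minimum; S ≈ 431.4265.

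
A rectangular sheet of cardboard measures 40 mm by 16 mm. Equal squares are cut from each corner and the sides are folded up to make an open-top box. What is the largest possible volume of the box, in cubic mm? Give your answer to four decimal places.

1039.5322

With cut size x, the volume is V(x) = x(40 − 2x)(16 − 2x) for 0 < x < 8.
V'(x) = 12x^2 − 224x + 640. Setting V'(x) = 0 gives x ≈ 3.5215 (the root in (0, 8)).
V''(x) = 24x − 224 is negative there, so this is the maximum; V ≈ 1039.5322.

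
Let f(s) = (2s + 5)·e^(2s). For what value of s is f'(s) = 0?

Differentiating with the product rule gives f'(s) = (4s + 12)·e^(2s). Since e^(2s) > 0, the only critical point is s = -3.
f''(-3) has the same sign as 4 > 0, so this is a local minimum.
f(-3) = (-1)·e^(-6) ≈ -0.0025.

-3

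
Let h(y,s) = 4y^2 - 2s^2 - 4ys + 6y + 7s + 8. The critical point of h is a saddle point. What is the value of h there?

∂h/∂y = 8y - 4s + 6 = 0 and ∂h/∂s = -4y - 4s + 7 = 0, so (y, s) = (1/12, 5/3).
The Hessian has h_{yy} = 8, h_{ss} = -4, h_{ys} = -4, giving D = -48 < 0, so the point is a saddle point.
h(1/12, 5/3) = 169/12.

169/12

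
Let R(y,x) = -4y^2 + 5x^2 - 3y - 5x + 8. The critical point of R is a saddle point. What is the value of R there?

117/16

∂R/∂y = -8y - 3 = 0 and ∂R/∂x = 10x - 5 = 0, so (y, x) = (-3/8, 1/2).
The Hessian has R_{yy} = -8, R_{xx} = 10, R_{yx} = 0, giving D = -80 < 0, so the point is a saddle point.
R(-3/8, 1/2) = 117/16.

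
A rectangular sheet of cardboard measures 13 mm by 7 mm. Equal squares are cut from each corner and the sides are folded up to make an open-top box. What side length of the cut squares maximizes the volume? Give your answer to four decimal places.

1.4551

With cut size x, the volume is V(x) = x(13 − 2x)(7 − 2x) for 0 < x < 3.5.
V'(x) = 12x^2 − 80x + 91. Setting V'(x) = 0 gives x ≈ 1.4551 (the root in (0, 3.5)).
V''(x) = 24x − 80 is negative there, so this is the maximum; V ≈ 60.0451.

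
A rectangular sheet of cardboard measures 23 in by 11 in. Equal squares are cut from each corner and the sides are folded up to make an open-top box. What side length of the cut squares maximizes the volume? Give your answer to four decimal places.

With cut size x, the volume is V(x) = x(23 − 2x)(11 − 2x) for 0 < x < 5.5.
V'(x) = 12x^2 − 136x + 253. Setting V'(x) = 0 gives x ≈ 2.3459 (the root in (0, 5.5)).
V''(x) = 24x − 136 is negative there, so this is the maximum; V ≈ 270.9322.

2.3459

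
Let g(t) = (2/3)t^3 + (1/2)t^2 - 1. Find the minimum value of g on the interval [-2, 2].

The derivative is 2t^2 + t, which vanishes at t = -1/2 and t = 0.
Candidates: g(-2) = -13/3,  g(-1/2) = -23/24,  g(0) = -1,  g(2) = 19/3.
So the minimum is g(-2) = -13/3.

-13/3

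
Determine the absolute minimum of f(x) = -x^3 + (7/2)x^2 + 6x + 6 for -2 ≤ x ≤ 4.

f'(x) = -3x^2 + 7x + 6, which vanishes at x = -2/3 and x = 3.
Candidates: f(-2) = 16,  f(-2/3) = 104/27,  f(3) = 57/2,  f(4) = 22.
Hence the absolute minimum is 104/27 at x = -2/3.

104/27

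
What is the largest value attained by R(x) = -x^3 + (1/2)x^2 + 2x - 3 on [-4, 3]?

61

The derivative is -3x^2 + x + 2, which vanishes at x = -2/3 and x = 1.
Evaluating at the critical points and endpoints: R(-4) = 61; R(-2/3) = -103/27; R(1) = -3/2; R(3) = -39/2.
The maximum over the interval is 61, attained at x = -4.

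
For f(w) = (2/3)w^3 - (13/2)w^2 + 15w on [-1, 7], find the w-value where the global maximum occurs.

7

Differentiating, f'(w) = 2w^2 - 13w + 15; which vanishes at w = 3/2 and w = 5.
Evaluating at the critical points and endpoints: f(-1) = -133/6,  f(3/2) = 81/8,  f(5) = -25/6,  f(7) = 91/6.
The maximum over the interval is 91/6, attained at w = 7.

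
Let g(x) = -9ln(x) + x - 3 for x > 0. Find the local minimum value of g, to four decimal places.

g'(x) = -9/x + 1 = 0 gives x = 9.
g''(x) = 9/x², which is positive for x > 0, so this is a local minimum.
g(9) = -9·ln(9) + 9 - 3 ≈ -13.7750.

-13.7750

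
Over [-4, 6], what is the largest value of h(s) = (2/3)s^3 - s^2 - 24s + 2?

47

h'(s) = 2s^2 - 2s - 24, which vanishes at s = -3 and s = 4.
Candidates: h(-4) = 118/3; h(-3) = 47; h(4) = -202/3; h(6) = -34.
So the maximum is h(-3) = 47.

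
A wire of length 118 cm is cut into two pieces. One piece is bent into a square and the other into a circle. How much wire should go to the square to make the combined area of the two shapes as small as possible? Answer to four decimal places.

66.0917

Let x be the length used for the square. Square side x/4; circle radius (118−x)/(2π).
A(x) = (x/4)² + π·((118−x)/(2π))² = x²/16 + (118−x)²/(4π) for 0 ≤ x ≤ 118. A'(x) = x/8 − (118−x)/(2π) = 0 gives x = 4·118/(π+4) ≈ 66.0917.
A'' = 1/8 + 1/(2π) > 0, so this gives the minimum combined area; x ≈ 66.0917 cm to the square.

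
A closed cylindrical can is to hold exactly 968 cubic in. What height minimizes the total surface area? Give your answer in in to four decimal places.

With radius r and height h, πr²h = 968 so h = 968/(πr²), and S(r) = 2πr² + 2πrh = 2πr² + 2·968/r.
S'(r) = 4πr − 2·968/r² = 0 ⇒ r³ = 968/(2π), so r ≈ 5.3608 and h = 2r ≈ 10.7217.
S''(r) = 4π + 4·968/r³ > 0, so this is the minimum; S ≈ 541.7074.

10.7217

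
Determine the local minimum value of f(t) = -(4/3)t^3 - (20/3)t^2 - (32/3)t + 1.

19/3

Critical points: f'(t) = -4t^2 - (40/3)t - 32/3 vanishes at t = -2, -4/3.
Second-derivative test with f''(t) = -8t - 40/3: f''(-2) = 8/3 > 0 ⇒ local minimum; f''(-4/3) = -8/3 < 0 ⇒ local maximum.
The local minimum is f(-2) = 19/3.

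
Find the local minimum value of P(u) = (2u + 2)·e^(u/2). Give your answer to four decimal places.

-0.8925

Differentiating with the product rule gives P'(u) = (u + 3)·e^(u/2). Since e^(u/2) > 0, the only critical point is u = -3.
P''(-3) has the same sign as 1 > 0, so this is a local minimum.
P(-3) = (-4)·e^(-3/2) ≈ -0.8925.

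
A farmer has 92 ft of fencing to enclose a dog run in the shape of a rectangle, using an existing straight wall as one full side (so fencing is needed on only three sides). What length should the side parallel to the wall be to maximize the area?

46

Let the sides perpendicular to the wall have length x and the parallel side y, so 2x + y = 92 and the area is A = xy = x(92 − 2x).
A'(x) = 92 − 4x = 0 gives x = 23, and A''(x) = −4 < 0 confirms a maximum.
Then y = 92 − 2·23 = 46 and A = 1058.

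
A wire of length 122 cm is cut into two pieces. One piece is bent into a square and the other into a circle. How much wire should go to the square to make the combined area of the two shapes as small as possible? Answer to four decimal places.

68.3321

Let x be the length used for the square. Square side x/4; circle radius (122−x)/(2π).
A(x) = (x/4)² + π·((122−x)/(2π))² = x²/16 + (122−x)²/(4π) for 0 ≤ x ≤ 122. A'(x) = x/8 − (122−x)/(2π) = 0 gives x = 4·122/(π+4) ≈ 68.3321.
A'' = 1/8 + 1/(2π) > 0, so this gives the minimum combined area; x ≈ 68.3321 cm to the square.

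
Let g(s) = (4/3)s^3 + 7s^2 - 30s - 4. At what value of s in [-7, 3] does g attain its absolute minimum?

3/2

Differentiating, g'(s) = 4s^2 + 14s - 30; which vanishes at s = -5 and s = 3/2.
Candidates: g(-7) = 275/3; g(-5) = 463/3; g(3/2) = -115/4; g(3) = 5.
The minimum over the interval is -115/4, attained at s = 3/2.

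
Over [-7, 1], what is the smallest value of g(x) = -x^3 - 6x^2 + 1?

The derivative is -3x^2 - 12x, which vanishes at x = -4 and x = 0.
Candidates: g(-7) = 50; g(-4) = -31; g(0) = 1; g(1) = -6.
So the minimum is g(-4) = -31.

-31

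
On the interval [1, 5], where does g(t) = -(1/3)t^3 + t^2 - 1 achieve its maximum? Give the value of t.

2

The derivative is -t^2 + 2t, whose only zero in [1, 5] is t = 2.
Compare values at every candidate in [1, 5]: g(1) = -1/3,  g(2) = 1/3,  g(5) = -53/3.
The maximum over the interval is 1/3, attained at t = 2.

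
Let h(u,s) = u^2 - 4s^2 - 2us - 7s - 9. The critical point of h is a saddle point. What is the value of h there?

∂h/∂u = 2u - 2s = 0 and ∂h/∂s = -2u - 8s - 7 = 0, so (u, s) = (-7/10, -7/10).
The Hessian has h_{uu} = 2, h_{ss} = -8, h_{us} = -2, giving D = -20 < 0, so the point is a saddle point.
h(-7/10, -7/10) = -131/20.

-131/20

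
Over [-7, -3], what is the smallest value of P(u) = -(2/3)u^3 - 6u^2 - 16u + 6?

The derivative is -2u^2 - 12u - 16, whose only zero in [-7, -3] is u = -4.
Candidates: P(-7) = 158/3,  P(-4) = 50/3,  P(-3) = 18.
So the minimum is P(-4) = 50/3.

50/3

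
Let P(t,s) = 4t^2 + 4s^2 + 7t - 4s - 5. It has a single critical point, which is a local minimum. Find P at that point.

-145/16

∂P/∂t = 8t + 7 = 0 and ∂P/∂s = 8s - 4 = 0, so (t, s) = (-7/8, 1/2).
The Hessian has P_{tt} = 8, P_{ss} = 8, P_{ts} = 0, giving D = 64 > 0 with P_{tt} > 0, so the point is a local minimum.
P(-7/8, 1/2) = -145/16.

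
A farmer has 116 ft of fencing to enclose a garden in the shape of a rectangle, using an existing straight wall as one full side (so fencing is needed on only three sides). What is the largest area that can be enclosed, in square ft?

Let the sides perpendicular to the wall have length x and the parallel side y, so 2x + y = 116 and the area is A = xy = x(116 − 2x).
A'(x) = 116 − 4x = 0 gives x = 29, and A''(x) = −4 < 0 confirms a maximum.
Then y = 116 − 2·29 = 58 and A = 1682.

1682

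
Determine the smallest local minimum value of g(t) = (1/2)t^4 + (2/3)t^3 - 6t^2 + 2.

-59/2

g'(t) = 2t^3 + 2t^2 - 12t = 0 at t = -3, 0, 2.
Second-derivative test with g''(t) = 6t^2 + 4t - 12: g''(-3) = 30 > 0 ⇒ local minimum; g''(0) = -12 < 0 ⇒ local maximum; g''(2) = 20 > 0 ⇒ local minimum.
The smallest local minimum is g(-3) = -59/2.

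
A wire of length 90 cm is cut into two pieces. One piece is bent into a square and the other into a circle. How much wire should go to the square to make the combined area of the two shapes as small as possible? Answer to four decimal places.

50.4089

Let x be the length used for the square. Square side x/4; circle radius (90−x)/(2π).
A(x) = (x/4)² + π·((90−x)/(2π))² = x²/16 + (90−x)²/(4π) for 0 ≤ x ≤ 90. A'(x) = x/8 − (90−x)/(2π) = 0 gives x = 4·90/(π+4) ≈ 50.4089.
A'' = 1/8 + 1/(2π) > 0, so this gives the minimum combined area; x ≈ 50.4089 cm to the square.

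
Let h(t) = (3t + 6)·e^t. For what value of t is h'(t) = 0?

By the product rule, h'(t) = (3t + 9)·e^t. Since e^t > 0, the only critical point is t = -3.
h''(-3) has the same sign as 3 > 0, so this is a local minimum.
h(-3) = (-3)·e^(-3) ≈ -0.1494.

-3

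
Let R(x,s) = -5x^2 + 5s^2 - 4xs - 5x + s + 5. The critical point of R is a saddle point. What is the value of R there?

∂R/∂x = -10x - 4s - 5 = 0 and ∂R/∂s = -4x + 10s + 1 = 0, so (x, s) = (-23/58, -15/58).
The Hessian has R_{xx} = -10, R_{ss} = 10, R_{xs} = -4, giving D = -116 < 0, so the point is a saddle point.
R(-23/58, -15/58) = 170/29.

170/29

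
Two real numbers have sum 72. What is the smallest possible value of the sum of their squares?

With a + b = 72, a^2 + b^2 = a^2 + (72 − a)^2.
The derivative 2a − 2(72 − a) = 4a − 144 vanishes at a = 36; second derivative 4 > 0, a minimum.
The minimum is 2·(36)^2 = 2592.

2592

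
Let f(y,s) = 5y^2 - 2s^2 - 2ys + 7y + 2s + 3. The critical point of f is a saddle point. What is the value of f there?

∂f/∂y = 10y - 2s + 7 = 0 and ∂f/∂s = -2y - 4s + 2 = 0, so (y, s) = (-6/11, 17/22).
The Hessian has f_{yy} = 10, f_{ss} = -4, f_{ys} = -2, giving D = -44 < 0, so the point is a saddle point.
f(-6/11, 17/22) = 41/22.

41/22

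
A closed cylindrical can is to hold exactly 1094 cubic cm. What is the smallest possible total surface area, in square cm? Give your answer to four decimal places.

With radius r and height h, πr²h = 1094 so h = 1094/(πr²), and S(r) = 2πr² + 2πrh = 2πr² + 2·1094/r.
S'(r) = 4πr − 2·1094/r² = 0 ⇒ r³ = 1094/(2π), so r ≈ 5.5840 and h = 2r ≈ 11.1680.
S''(r) = 4π + 4·1094/r³ > 0, so this is the minimum; S ≈ 587.7502.

587.7502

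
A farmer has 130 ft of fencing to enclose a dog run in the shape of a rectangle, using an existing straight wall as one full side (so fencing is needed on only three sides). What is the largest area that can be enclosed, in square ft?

4225/2

Let the sides perpendicular to the wall have length x and the parallel side y, so 2x + y = 130 and the area is A = xy = x(130 − 2x).
A'(x) = 130 − 4x = 0 gives x = 65/2, and A''(x) = −4 < 0 confirms a maximum.
Then y = 130 − 2·65/2 = 65 and A = 4225/2.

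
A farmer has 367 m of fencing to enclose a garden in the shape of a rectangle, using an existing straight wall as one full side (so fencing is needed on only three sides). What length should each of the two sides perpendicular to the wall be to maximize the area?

Let the sides perpendicular to the wall have length x and the parallel side y, so 2x + y = 367 and the area is A = xy = x(367 − 2x).
A'(x) = 367 − 4x = 0 gives x = 367/4, and A''(x) = −4 < 0 confirms a maximum.
Then y = 367 − 2·367/4 = 367/2 and A = 134689/8.

367/4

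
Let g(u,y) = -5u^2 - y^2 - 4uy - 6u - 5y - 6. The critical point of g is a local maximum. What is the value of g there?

17/4

∂g/∂u = -10u - 4y - 6 = 0 and ∂g/∂y = -4u - 2y - 5 = 0, so (u, y) = (2, -13/2).
The Hessian has g_{uu} = -10, g_{yy} = -2, g_{uy} = -4, giving D = 4 > 0 with g_{uu} < 0, so the point is a local maximum.
g(2, -13/2) = 17/4.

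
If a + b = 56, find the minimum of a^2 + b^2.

With a + b = 56, a^2 + b^2 = a^2 + (56 − a)^2.
The derivative 2a − 2(56 − a) = 4a − 112 vanishes at a = 28; second derivative 4 > 0, a minimum.
The minimum is 2·(28)^2 = 1568.

1568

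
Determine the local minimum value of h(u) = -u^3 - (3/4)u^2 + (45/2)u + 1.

-185/4

Critical points: h'(u) = -3u^2 - (3/2)u + 45/2 vanishes at u = -3, 5/2.
Since h''(u) = -6u - 3/2, we get h''(-3) = 33/2 > 0 ⇒ local minimum; h''(5/2) = -33/2 < 0 ⇒ local maximum.
The local minimum is h(-3) = -185/4.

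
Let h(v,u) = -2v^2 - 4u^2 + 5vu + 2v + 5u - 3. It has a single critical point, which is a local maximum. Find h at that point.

95/7

∂h/∂v = -4v + 5u + 2 = 0 and ∂h/∂u = 5v - 8u + 5 = 0, so (v, u) = (41/7, 30/7).
The Hessian has h_{vv} = -4, h_{uu} = -8, h_{vu} = 5, giving D = 7 > 0 with h_{vv} < 0, so the point is a local maximum.
h(41/7, 30/7) = 95/7.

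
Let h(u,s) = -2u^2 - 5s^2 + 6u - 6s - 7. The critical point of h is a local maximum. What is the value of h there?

-7/10

∂h/∂u = -4u + 6 = 0 and ∂h/∂s = -10s - 6 = 0, so (u, s) = (3/2, -3/5).
The Hessian has h_{uu} = -4, h_{ss} = -10, h_{us} = 0, giving D = 40 > 0 with h_{uu} < 0, so the point is a local maximum.
h(3/2, -3/5) = -7/10.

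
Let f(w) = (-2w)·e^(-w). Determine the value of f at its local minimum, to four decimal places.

By the product rule, f'(w) = (2w - 2)·e^(-w). Since e^(-w) > 0, the only critical point is w = 1.
f''(1) has the same sign as 2 > 0, so this is a local minimum.
f(1) = (-2)·e^(-1) ≈ -0.7358.

-0.7358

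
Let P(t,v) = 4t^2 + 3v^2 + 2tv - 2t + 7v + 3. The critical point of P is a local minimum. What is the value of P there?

∂P/∂t = 8t + 2v - 2 = 0 and ∂P/∂v = 2t + 6v + 7 = 0, so (t, v) = (13/22, -15/11).
The Hessian has P_{tt} = 8, P_{vv} = 6, P_{tv} = 2, giving D = 44 > 0 with P_{tt} > 0, so the point is a local minimum.
P(13/22, -15/11) = -26/11.

-26/11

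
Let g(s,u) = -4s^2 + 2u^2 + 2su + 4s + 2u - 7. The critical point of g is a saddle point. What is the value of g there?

∂g/∂s = -8s + 2u + 4 = 0 and ∂g/∂u = 2s + 4u + 2 = 0, so (s, u) = (1/3, -2/3).
The Hessian has g_{ss} = -8, g_{uu} = 4, g_{su} = 2, giving D = -36 < 0, so the point is a saddle point.
g(1/3, -2/3) = -7.

-7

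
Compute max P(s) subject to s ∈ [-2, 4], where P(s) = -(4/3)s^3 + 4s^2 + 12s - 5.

The derivative is -4s^2 + 8s + 12, which vanishes at s = -1 and s = 3.
Candidates: P(-2) = -7/3, P(-1) = -35/3, P(3) = 31, P(4) = 65/3.
The maximum over the interval is 31, attained at s = 3.

31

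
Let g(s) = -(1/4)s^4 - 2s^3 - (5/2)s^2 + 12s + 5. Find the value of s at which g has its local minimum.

g'(s) = -s^3 - 6s^2 - 5s + 12. Setting g'(s) = 0 gives s ∈ {-4, -3, 1}.
g''(s) = -3s^2 - 12s - 5. g''(-4) = -5 < 0 ⇒ local maximum; g''(-3) = 4 > 0 ⇒ local minimum; g''(1) = -20 < 0 ⇒ local maximum.
So the local minimum value is g(-3) = -79/4.

-3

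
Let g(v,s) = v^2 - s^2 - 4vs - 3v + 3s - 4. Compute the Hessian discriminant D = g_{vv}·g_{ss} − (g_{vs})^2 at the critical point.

∂g/∂v = 2v - 4s - 3 = 0 and ∂g/∂s = -4v - 2s + 3 = 0, so (v, s) = (9/10, -3/10).
The Hessian has g_{vv} = 2, g_{ss} = -2, g_{vs} = -4, giving D = -20 < 0, so the point is a saddle point.
D = (2)·(-2) − (-4)^2 = -20.

-20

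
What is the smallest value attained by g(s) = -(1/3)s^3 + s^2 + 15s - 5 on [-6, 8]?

-32

g'(s) = -s^2 + 2s + 15, which vanishes at s = -3 and s = 5.
Compare values at every candidate in [-6, 8]: g(-6) = 13,  g(-3) = -32,  g(5) = 160/3,  g(8) = 25/3.
The minimum over the interval is -32, attained at s = -3.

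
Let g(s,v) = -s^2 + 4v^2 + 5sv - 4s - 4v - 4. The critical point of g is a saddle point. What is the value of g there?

-196/41

∂g/∂s = -2s + 5v - 4 = 0 and ∂g/∂v = 5s + 8v - 4 = 0, so (s, v) = (-12/41, 28/41).
The Hessian has g_{ss} = -2, g_{vv} = 8, g_{sv} = 5, giving D = -41 < 0, so the point is a saddle point.
g(-12/41, 28/41) = -196/41.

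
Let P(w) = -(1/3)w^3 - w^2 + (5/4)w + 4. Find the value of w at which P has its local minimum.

-5/2

P'(w) = -w^2 - 2w + 5/4. Setting P'(w) = 0 gives w ∈ {-5/2, 1/2}.
Since P''(w) = -2w - 2, we get P''(-5/2) = 3 > 0 ⇒ local minimum; P''(1/2) = -3 < 0 ⇒ local maximum.
The local minimum is P(-5/2) = -1/6.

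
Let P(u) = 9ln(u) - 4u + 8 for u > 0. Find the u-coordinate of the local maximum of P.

9/4

P'(u) = 9/u − 4 = 0 gives u = 9/4.
P''(u) = -9/u², which is negative for u > 0, so this is a local maximum.
P(9/4) = 9·ln(9/4) - 9 + 8 ≈ 6.2984.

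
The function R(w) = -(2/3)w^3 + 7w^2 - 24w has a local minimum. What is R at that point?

-27

Critical points: R'(w) = -2w^2 + 14w - 24 vanishes at w = 3, 4.
Second-derivative test with R''(w) = -4w + 14: R''(3) = 2 > 0 ⇒ local minimum; R''(4) = -2 < 0 ⇒ local maximum.
The local minimum is R(3) = -27.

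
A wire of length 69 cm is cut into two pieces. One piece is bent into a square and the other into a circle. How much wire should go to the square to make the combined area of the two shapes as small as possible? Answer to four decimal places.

38.6468

Let x be the length used for the square. Square side x/4; circle radius (69−x)/(2π).
A(x) = (x/4)² + π·((69−x)/(2π))² = x²/16 + (69−x)²/(4π) for 0 ≤ x ≤ 69. A'(x) = x/8 − (69−x)/(2π) = 0 gives x = 4·69/(π+4) ≈ 38.6468.
A'' = 1/8 + 1/(2π) > 0, so this gives the minimum combined area; x ≈ 38.6468 cm to the square.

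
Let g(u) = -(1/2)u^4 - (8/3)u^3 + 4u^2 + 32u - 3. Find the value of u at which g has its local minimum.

-2

g'(u) = -2u^3 - 8u^2 + 8u + 32 = 0 at u = -4, -2, 2.
Second-derivative test with g''(u) = -6u^2 - 16u + 8: g''(-4) = -24 < 0 ⇒ local maximum; g''(-2) = 16 > 0 ⇒ local minimum; g''(2) = -48 < 0 ⇒ local maximum.
The local minimum is g(-2) = -113/3.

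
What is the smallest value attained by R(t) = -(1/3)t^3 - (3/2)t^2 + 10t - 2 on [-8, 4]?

-287/6

R'(t) = -t^2 - 3t + 10, which vanishes at t = -5 and t = 2.
Compare values at every candidate in [-8, 4]: R(-8) = -22/3,  R(-5) = -287/6,  R(2) = 28/3,  R(4) = -22/3.
The minimum over the interval is -287/6, attained at t = -5.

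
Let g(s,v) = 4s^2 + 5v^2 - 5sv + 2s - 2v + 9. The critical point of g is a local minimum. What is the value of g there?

479/55

∂g/∂s = 8s - 5v + 2 = 0 and ∂g/∂v = -5s + 10v - 2 = 0, so (s, v) = (-2/11, 6/55).
The Hessian has g_{ss} = 8, g_{vv} = 10, g_{sv} = -5, giving D = 55 > 0 with g_{ss} > 0, so the point is a local minimum.
g(-2/11, 6/55) = 479/55.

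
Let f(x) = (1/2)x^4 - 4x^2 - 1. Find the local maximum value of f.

f'(x) = 2x^3 - 8x. Setting f'(x) = 0 gives x ∈ {-2, 0, 2}.
Since f''(x) = 6x^2 - 8, we get f''(-2) = 16 > 0 ⇒ local minimum; f''(0) = -8 < 0 ⇒ local maximum; f''(2) = 16 > 0 ⇒ local minimum.
The local maximum is f(0) = -1.

-1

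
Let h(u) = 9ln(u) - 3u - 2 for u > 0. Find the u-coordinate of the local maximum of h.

3

h'(u) = 9/u − 3 = 0 gives u = 3.
h''(u) = -9/u², which is negative for u > 0, so this is a local maximum.
h(3) = 9·ln(3) - 9 - 2 ≈ -1.1125.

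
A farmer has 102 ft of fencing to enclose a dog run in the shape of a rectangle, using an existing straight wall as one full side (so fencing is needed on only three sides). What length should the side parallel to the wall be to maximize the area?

51

Let the sides perpendicular to the wall have length x and the parallel side y, so 2x + y = 102 and the area is A = xy = x(102 − 2x).
A'(x) = 102 − 4x = 0 gives x = 51/2, and A''(x) = −4 < 0 confirms a maximum.
Then y = 102 − 2·51/2 = 51 and A = 2601/2.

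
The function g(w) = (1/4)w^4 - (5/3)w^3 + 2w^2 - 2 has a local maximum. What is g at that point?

Critical points: g'(w) = w^3 - 5w^2 + 4w vanishes at w = 0, 1, 4.
Since g''(w) = 3w^2 - 10w + 4, we get g''(0) = 4 > 0 ⇒ local minimum; g''(1) = -3 < 0 ⇒ local maximum; g''(4) = 12 > 0 ⇒ local minimum.
Thus g has its local maximum at w = 1, with value -17/12.

-17/12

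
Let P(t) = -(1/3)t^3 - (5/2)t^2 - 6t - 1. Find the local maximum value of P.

P'(t) = -t^2 - 5t - 6. Setting P'(t) = 0 gives t ∈ {-3, -2}.
Second-derivative test with P''(t) = -2t - 5: P''(-3) = 1 > 0 ⇒ local minimum; P''(-2) = -1 < 0 ⇒ local maximum.
Thus P has its local maximum at t = -2, with value 11/3.

11/3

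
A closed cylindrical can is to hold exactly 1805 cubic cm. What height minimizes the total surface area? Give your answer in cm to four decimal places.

13.1966

With radius r and height h, πr²h = 1805 so h = 1805/(πr²), and S(r) = 2πr² + 2πrh = 2πr² + 2·1805/r.
S'(r) = 4πr − 2·1805/r² = 0 ⇒ r³ = 1805/(2π), so r ≈ 6.5983 and h = 2r ≈ 13.1966.
S''(r) = 4π + 4·1805/r³ > 0, so this is the minimum; S ≈ 820.6652.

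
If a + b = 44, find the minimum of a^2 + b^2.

With a + b = 44, a^2 + b^2 = a^2 + (44 − a)^2.
The derivative 2a − 2(44 − a) = 4a − 88 vanishes at a = 22; second derivative 4 > 0, a minimum.
The minimum is 2·(22)^2 = 968.

968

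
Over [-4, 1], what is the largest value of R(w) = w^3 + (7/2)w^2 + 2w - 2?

R'(w) = 3w^2 + 7w + 2, which vanishes at w = -2 and w = -1/3.
Evaluating at the critical points and endpoints: R(-4) = -18,  R(-2) = 0,  R(-1/3) = -125/54,  R(1) = 9/2.
Hence the absolute maximum is 9/2 at w = 1.

9/2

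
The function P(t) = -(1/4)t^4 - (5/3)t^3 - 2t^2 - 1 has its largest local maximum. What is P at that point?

P'(t) = -t^3 - 5t^2 - 4t = 0 at t = -4, -1, 0.
Since P''(t) = -3t^2 - 10t - 4, we get P''(-4) = -12 < 0 ⇒ local maximum; P''(-1) = 3 > 0 ⇒ local minimum; P''(0) = -4 < 0 ⇒ local maximum.
The largest local maximum is P(-4) = 29/3.

29/3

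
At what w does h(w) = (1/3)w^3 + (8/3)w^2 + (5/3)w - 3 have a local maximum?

Critical points: h'(w) = w^2 + (16/3)w + 5/3 vanishes at w = -5, -1/3.
Second-derivative test with h''(w) = 2w + 16/3: h''(-5) = -14/3 < 0 ⇒ local maximum; h''(-1/3) = 14/3 > 0 ⇒ local minimum.
The local maximum is h(-5) = 41/3.

-5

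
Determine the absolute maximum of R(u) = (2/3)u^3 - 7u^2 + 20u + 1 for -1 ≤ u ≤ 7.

80/3

The derivative is 2u^2 - 14u + 20, which vanishes at u = 2 and u = 5.
Evaluating at the critical points and endpoints: R(-1) = -80/3; R(2) = 55/3; R(5) = 28/3; R(7) = 80/3.
Hence the absolute maximum is 80/3 at u = 7.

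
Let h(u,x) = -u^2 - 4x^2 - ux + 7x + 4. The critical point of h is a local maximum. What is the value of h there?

109/15

∂h/∂u = -2u - x = 0 and ∂h/∂x = -u - 8x + 7 = 0, so (u, x) = (-7/15, 14/15).
The Hessian has h_{uu} = -2, h_{xx} = -8, h_{ux} = -1, giving D = 15 > 0 with h_{uu} < 0, so the point is a local maximum.
h(-7/15, 14/15) = 109/15.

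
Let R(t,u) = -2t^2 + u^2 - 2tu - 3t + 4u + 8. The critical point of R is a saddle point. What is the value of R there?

∂R/∂t = -4t - 2u - 3 = 0 and ∂R/∂u = -2t + 2u + 4 = 0, so (t, u) = (1/6, -11/6).
The Hessian has R_{tt} = -4, R_{uu} = 2, R_{tu} = -2, giving D = -12 < 0, so the point is a saddle point.
R(1/6, -11/6) = 49/12.

49/12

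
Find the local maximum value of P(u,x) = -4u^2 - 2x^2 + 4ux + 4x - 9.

-5

∂P/∂u = -8u + 4x = 0 and ∂P/∂x = 4u - 4x + 4 = 0, so (u, x) = (1, 2).
The Hessian has P_{uu} = -8, P_{xx} = -4, P_{ux} = 4, giving D = 16 > 0 with P_{uu} < 0, so the point is a local maximum.
P(1, 2) = -5.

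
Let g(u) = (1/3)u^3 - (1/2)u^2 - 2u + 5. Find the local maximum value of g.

g'(u) = u^2 - u - 2 = 0 at u = -1, 2.
Second-derivative test with g''(u) = 2u - 1: g''(-1) = -3 < 0 ⇒ local maximum; g''(2) = 3 > 0 ⇒ local minimum.
Thus g has its local maximum at u = -1, with value 37/6.

37/6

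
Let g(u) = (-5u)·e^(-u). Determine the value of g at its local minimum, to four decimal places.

-1.8394

Differentiating with the product rule gives g'(u) = (5u - 5)·e^(-u). Since e^(-u) > 0, the only critical point is u = 1.
g''(1) has the same sign as 5 > 0, so this is a local minimum.
g(1) = (-5)·e^(-1) ≈ -1.8394.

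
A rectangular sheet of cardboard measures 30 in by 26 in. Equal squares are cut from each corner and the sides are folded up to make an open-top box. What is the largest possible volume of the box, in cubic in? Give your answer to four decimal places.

With cut size x, the volume is V(x) = x(30 − 2x)(26 − 2x) for 0 < x < 13.
V'(x) = 12x^2 − 224x + 780. Setting V'(x) = 0 gives x ≈ 4.6311 (the root in (0, 13)).
V''(x) = 24x − 224 is negative there, so this is the maximum; V ≈ 1607.4787.

1607.4787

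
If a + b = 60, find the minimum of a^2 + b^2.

With a + b = 60, a^2 + b^2 = a^2 + (60 − a)^2.
The derivative 2a − 2(60 − a) = 4a − 120 vanishes at a = 30; second derivative 4 > 0, a minimum.
The minimum is 2·(30)^2 = 1800.

1800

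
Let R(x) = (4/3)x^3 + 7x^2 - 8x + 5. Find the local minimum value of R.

Critical points: R'(x) = 4x^2 + 14x - 8 vanishes at x = -4, 1/2.
Since R''(x) = 8x + 14, we get R''(-4) = -18 < 0 ⇒ local maximum; R''(1/2) = 18 > 0 ⇒ local minimum.
The local minimum is R(1/2) = 35/12.

35/12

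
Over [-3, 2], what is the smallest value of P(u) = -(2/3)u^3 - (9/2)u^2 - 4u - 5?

-109/3

The derivative is -2u^2 - 9u - 4, whose only zero in [-3, 2] is u = -1/2.
Compare values at every candidate in [-3, 2]: P(-3) = -31/2; P(-1/2) = -97/24; P(2) = -109/3.
The minimum over the interval is -109/3, attained at u = 2.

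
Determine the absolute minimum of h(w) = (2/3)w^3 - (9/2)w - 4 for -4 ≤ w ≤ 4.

The derivative is 2w^2 - 9/2, which vanishes at w = -3/2 and w = 3/2.
Compare values at every candidate in [-4, 4]: h(-4) = -86/3; h(-3/2) = 1/2; h(3/2) = -17/2; h(4) = 62/3.
The minimum over the interval is -86/3, attained at w = -4.

-86/3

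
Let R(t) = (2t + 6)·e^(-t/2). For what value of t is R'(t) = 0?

-1

By the product rule, R'(t) = (-t - 1)·e^(-t/2). Since e^(-t/2) > 0, the only critical point is t = -1.
R''(-1) has the same sign as -1 < 0, so this is a local maximum.
R(-1) = (4)·e^(1/2) ≈ 6.5949.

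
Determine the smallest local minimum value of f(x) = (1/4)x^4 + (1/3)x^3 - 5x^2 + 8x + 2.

-202/3

Critical points: f'(x) = x^3 + x^2 - 10x + 8 vanishes at x = -4, 1, 2.
f''(x) = 3x^2 + 2x - 10. f''(-4) = 30 > 0 ⇒ local minimum; f''(1) = -5 < 0 ⇒ local maximum; f''(2) = 6 > 0 ⇒ local minimum.
Thus f has its smallest local minimum at x = -4, with value -202/3.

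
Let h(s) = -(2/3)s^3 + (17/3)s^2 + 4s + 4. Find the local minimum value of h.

h'(s) = -2s^2 + (34/3)s + 4. Setting h'(s) = 0 gives s ∈ {-1/3, 6}.
Second-derivative test with h''(s) = -4s + 34/3: h''(-1/3) = 38/3 > 0 ⇒ local minimum; h''(6) = -38/3 < 0 ⇒ local maximum.
Thus h has its local minimum at s = -1/3, with value 269/81.

269/81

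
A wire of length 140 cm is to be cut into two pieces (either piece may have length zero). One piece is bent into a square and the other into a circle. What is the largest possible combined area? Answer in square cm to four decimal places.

1559.7184

Let x be the length used for the square. Square side x/4; circle radius (140−x)/(2π).
A(x) = (x/4)² + π·((140−x)/(2π))² = x²/16 + (140−x)²/(4π) for 0 ≤ x ≤ 140. A'(x) = x/8 − (140−x)/(2π) = 0 gives x = 4·140/(π+4) ≈ 78.4139.
A'' > 0, so the interior critical point is a minimum; the maximum is at an endpoint. A(0) = 1559.7184 and A(140) = 1225.0000, so the largest area is 1559.7184.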